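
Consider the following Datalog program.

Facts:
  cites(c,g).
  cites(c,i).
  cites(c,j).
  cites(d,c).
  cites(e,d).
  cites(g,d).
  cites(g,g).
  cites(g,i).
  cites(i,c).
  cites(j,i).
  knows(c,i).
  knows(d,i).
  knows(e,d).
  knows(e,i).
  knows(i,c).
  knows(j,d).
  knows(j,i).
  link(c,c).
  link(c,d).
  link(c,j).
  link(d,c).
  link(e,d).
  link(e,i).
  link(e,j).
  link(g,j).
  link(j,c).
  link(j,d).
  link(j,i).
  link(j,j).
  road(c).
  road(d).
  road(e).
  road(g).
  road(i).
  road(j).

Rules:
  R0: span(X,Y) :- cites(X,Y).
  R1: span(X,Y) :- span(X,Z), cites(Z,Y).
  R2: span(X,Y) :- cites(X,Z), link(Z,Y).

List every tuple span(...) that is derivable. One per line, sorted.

round 1: derive span(c,g) via R0 from cites(c,g)
round 1: derive span(c,i) via R0 from cites(c,i)
round 1: derive span(c,j) via R0 from cites(c,j)
round 1: derive span(d,c) via R0 from cites(d,c)
round 1: derive span(e,d) via R0 from cites(e,d)
round 1: derive span(g,d) via R0 from cites(g,d)
round 1: derive span(g,g) via R0 from cites(g,g)
round 1: derive span(g,i) via R0 from cites(g,i)
round 1: derive span(i,c) via R0 from cites(i,c)
round 1: derive span(j,i) via R0 from cites(j,i)
round 1: derive span(c,c) via R2 from cites(c,j), link(j,c)
round 1: derive span(c,d) via R2 from cites(c,j), link(j,d)
round 1: derive span(d,d) via R2 from cites(d,c), link(c,d)
round 1: derive span(d,j) via R2 from cites(d,c), link(c,j)
round 1: derive span(e,c) via R2 from cites(e,d), link(d,c)
round 1: derive span(g,c) via R2 from cites(g,d), link(d,c)
round 1: derive span(g,j) via R2 from cites(g,g), link(g,j)
round 1: derive span(i,d) via R2 from cites(i,c), link(c,d)
round 1: derive span(i,j) via R2 from cites(i,c), link(c,j)
round 2: derive span(d,g) via R1 from span(d,c), cites(c,g)
round 2: derive span(d,i) via R1 from span(d,c), cites(c,i)
round 2: derive span(e,g) via R1 from span(e,c), cites(c,g)
round 2: derive span(e,i) via R1 from span(e,c), cites(c,i)
round 2: derive span(e,j) via R1 from span(e,c), cites(c,j)
round 2: derive span(i,g) via R1 from span(i,c), cites(c,g)
round 2: derive span(i,i) via R1 from span(i,c), cites(c,i)
round 2: derive span(j,c) via R1 from span(j,i), cites(i,c)
round 3: derive span(j,g) via R1 from span(j,c), cites(c,g)
round 3: derive span(j,j) via R1 from span(j,c), cites(c,j)
round 4: derive span(j,d) via R1 from span(j,g), cites(g,d)

span(c,c)
span(c,d)
span(c,g)
span(c,i)
span(c,j)
span(d,c)
span(d,d)
span(d,g)
span(d,i)
span(d,j)
span(e,c)
span(e,d)
span(e,g)
span(e,i)
span(e,j)
span(g,c)
span(g,d)
span(g,g)
span(g,i)
span(g,j)
span(i,c)
span(i,d)
span(i,g)
span(i,i)
span(i,j)
span(j,c)
span(j,d)
span(j,g)
span(j,i)
span(j,j)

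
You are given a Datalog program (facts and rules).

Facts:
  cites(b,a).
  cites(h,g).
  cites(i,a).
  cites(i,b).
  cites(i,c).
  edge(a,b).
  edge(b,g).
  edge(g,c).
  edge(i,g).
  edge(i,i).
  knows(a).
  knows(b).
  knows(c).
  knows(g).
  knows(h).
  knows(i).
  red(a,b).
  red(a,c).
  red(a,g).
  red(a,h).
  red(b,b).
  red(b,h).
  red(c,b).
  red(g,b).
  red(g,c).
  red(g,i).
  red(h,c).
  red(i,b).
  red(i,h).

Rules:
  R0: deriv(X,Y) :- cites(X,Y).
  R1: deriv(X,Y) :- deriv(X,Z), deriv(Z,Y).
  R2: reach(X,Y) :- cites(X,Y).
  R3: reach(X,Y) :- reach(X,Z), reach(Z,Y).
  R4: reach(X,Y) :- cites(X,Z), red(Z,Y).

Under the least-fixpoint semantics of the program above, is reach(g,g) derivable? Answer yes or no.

no

round 1: derive reach(b,a) via R2 from cites(b,a)
round 1: derive reach(h,g) via R2 from cites(h,g)
round 1: derive reach(i,a) via R2 from cites(i,a)
round 1: derive reach(i,b) via R2 from cites(i,b)
round 1: derive reach(i,c) via R2 from cites(i,c)
round 1: derive reach(b,b) via R4 from cites(b,a), red(a,b)
round 1: derive reach(b,c) via R4 from cites(b,a), red(a,c)
round 1: derive reach(b,g) via R4 from cites(b,a), red(a,g)
round 1: derive reach(b,h) via R4 from cites(b,a), red(a,h)
round 1: derive reach(h,b) via R4 from cites(h,g), red(g,b)
round 1: derive reach(h,c) via R4 from cites(h,g), red(g,c)
round 1: derive reach(h,i) via R4 from cites(h,g), red(g,i)
round 1: derive reach(i,g) via R4 from cites(i,a), red(a,g)
round 1: derive reach(i,h) via R4 from cites(i,a), red(a,h)
round 2: derive reach(b,i) via R3 from reach(b,h), reach(h,i)
round 2: derive reach(h,a) via R3 from reach(h,b), reach(b,a)
round 2: derive reach(h,h) via R3 from reach(h,b), reach(b,h)
round 2: derive reach(i,i) via R3 from reach(i,h), reach(h,i)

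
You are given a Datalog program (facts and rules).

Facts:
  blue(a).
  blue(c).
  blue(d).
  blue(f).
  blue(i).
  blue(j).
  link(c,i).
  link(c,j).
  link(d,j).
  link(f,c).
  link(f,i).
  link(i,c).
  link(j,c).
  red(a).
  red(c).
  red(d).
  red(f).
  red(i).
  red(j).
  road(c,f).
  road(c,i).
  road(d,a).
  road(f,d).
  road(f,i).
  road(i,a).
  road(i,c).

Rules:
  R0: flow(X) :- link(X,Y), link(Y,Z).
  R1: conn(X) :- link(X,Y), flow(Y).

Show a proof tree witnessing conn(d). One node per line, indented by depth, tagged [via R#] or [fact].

conn(d)  [via R1]
  link(d,j)  [fact]
  flow(j)  [via R0]
    link(j,c)  [fact]
    link(c,i)  [fact]

round 1: derive flow(c) via R0 from link(c,i), link(i,c)
round 1: derive flow(d) via R0 from link(d,j), link(j,c)
round 1: derive flow(f) via R0 from link(f,c), link(c,i)
round 1: derive flow(i) via R0 from link(i,c), link(c,i)
round 1: derive flow(j) via R0 from link(j,c), link(c,i)
round 2: derive conn(c) via R1 from link(c,i), flow(i)
round 2: derive conn(d) via R1 from link(d,j), flow(j)
round 2: derive conn(f) via R1 from link(f,c), flow(c)
round 2: derive conn(i) via R1 from link(i,c), flow(c)
round 2: derive conn(j) via R1 from link(j,c), flow(c)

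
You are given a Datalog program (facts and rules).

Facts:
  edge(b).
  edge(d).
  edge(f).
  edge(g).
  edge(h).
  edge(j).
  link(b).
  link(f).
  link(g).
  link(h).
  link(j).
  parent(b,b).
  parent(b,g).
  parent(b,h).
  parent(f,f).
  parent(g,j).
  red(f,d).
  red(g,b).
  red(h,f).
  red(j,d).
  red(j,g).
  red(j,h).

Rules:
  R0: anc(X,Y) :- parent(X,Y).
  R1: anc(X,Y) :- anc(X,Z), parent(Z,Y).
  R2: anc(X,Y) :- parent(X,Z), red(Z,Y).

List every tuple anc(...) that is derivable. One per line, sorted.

round 1: derive anc(b,b) via R0 from parent(b,b)
round 1: derive anc(b,g) via R0 from parent(b,g)
round 1: derive anc(b,h) via R0 from parent(b,h)
round 1: derive anc(f,f) via R0 from parent(f,f)
round 1: derive anc(g,j) via R0 from parent(g,j)
round 1: derive anc(b,f) via R2 from parent(b,h), red(h,f)
round 1: derive anc(f,d) via R2 from parent(f,f), red(f,d)
round 1: derive anc(g,d) via R2 from parent(g,j), red(j,d)
round 1: derive anc(g,g) via R2 from parent(g,j), red(j,g)
round 1: derive anc(g,h) via R2 from parent(g,j), red(j,h)
round 2: derive anc(b,j) via R1 from anc(b,g), parent(g,j)

anc(b,b)
anc(b,f)
anc(b,g)
anc(b,h)
anc(b,j)
anc(f,d)
anc(f,f)
anc(g,d)
anc(g,g)
anc(g,h)
anc(g,j)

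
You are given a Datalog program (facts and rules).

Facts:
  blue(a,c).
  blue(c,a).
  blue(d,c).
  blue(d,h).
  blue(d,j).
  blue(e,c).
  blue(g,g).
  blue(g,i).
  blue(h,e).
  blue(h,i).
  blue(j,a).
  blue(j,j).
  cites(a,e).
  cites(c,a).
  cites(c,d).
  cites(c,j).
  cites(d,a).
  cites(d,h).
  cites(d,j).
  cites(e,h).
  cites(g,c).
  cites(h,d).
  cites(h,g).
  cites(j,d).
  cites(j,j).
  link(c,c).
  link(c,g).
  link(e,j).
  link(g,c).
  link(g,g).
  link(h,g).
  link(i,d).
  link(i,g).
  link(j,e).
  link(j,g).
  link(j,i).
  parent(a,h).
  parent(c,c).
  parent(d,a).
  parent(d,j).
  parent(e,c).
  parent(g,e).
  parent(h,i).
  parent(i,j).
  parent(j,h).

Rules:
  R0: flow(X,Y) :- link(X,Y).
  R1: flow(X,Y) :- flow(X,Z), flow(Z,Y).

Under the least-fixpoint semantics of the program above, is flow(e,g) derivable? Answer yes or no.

yes

round 1: derive flow(c,c) via R0 from link(c,c)
round 1: derive flow(c,g) via R0 from link(c,g)
round 1: derive flow(e,j) via R0 from link(e,j)
round 1: derive flow(g,c) via R0 from link(g,c)
round 1: derive flow(g,g) via R0 from link(g,g)
round 1: derive flow(h,g) via R0 from link(h,g)
round 1: derive flow(i,d) via R0 from link(i,d)
round 1: derive flow(i,g) via R0 from link(i,g)
round 1: derive flow(j,e) via R0 from link(j,e)
round 1: derive flow(j,g) via R0 from link(j,g)
round 1: derive flow(j,i) via R0 from link(j,i)
round 2: derive flow(e,e) via R1 from flow(e,j), flow(j,e)
round 2: derive flow(e,g) via R1 from flow(e,j), flow(j,g)
round 2: derive flow(e,i) via R1 from flow(e,j), flow(j,i)
round 2: derive flow(h,c) via R1 from flow(h,g), flow(g,c)
round 2: derive flow(i,c) via R1 from flow(i,g), flow(g,c)
round 2: derive flow(j,c) via R1 from flow(j,g), flow(g,c)
round 2: derive flow(j,d) via R1 from flow(j,i), flow(i,d)
round 2: derive flow(j,j) via R1 from flow(j,e), flow(e,j)
round 3: derive flow(e,c) via R1 from flow(e,g), flow(g,c)
round 3: derive flow(e,d) via R1 from flow(e,i), flow(i,d)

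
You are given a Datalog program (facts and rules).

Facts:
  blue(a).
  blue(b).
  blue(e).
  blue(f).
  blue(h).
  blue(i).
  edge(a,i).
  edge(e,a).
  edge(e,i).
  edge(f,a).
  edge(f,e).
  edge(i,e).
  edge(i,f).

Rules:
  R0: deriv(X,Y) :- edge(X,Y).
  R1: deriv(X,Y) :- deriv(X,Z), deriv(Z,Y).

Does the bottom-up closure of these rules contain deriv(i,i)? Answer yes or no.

yes

round 1: derive deriv(a,i) via R0 from edge(a,i)
round 1: derive deriv(e,a) via R0 from edge(e,a)
round 1: derive deriv(e,i) via R0 from edge(e,i)
round 1: derive deriv(f,a) via R0 from edge(f,a)
round 1: derive deriv(f,e) via R0 from edge(f,e)
round 1: derive deriv(i,e) via R0 from edge(i,e)
round 1: derive deriv(i,f) via R0 from edge(i,f)
round 2: derive deriv(a,e) via R1 from deriv(a,i), deriv(i,e)
round 2: derive deriv(a,f) via R1 from deriv(a,i), deriv(i,f)
round 2: derive deriv(e,e) via R1 from deriv(e,i), deriv(i,e)
round 2: derive deriv(e,f) via R1 from deriv(e,i), deriv(i,f)
round 2: derive deriv(f,i) via R1 from deriv(f,a), deriv(a,i)
round 2: derive deriv(i,a) via R1 from deriv(i,e), deriv(e,a)
round 2: derive deriv(i,i) via R1 from deriv(i,e), deriv(e,i)
round 3: derive deriv(a,a) via R1 from deriv(a,e), deriv(e,a)
round 3: derive deriv(f,f) via R1 from deriv(f,a), deriv(a,f)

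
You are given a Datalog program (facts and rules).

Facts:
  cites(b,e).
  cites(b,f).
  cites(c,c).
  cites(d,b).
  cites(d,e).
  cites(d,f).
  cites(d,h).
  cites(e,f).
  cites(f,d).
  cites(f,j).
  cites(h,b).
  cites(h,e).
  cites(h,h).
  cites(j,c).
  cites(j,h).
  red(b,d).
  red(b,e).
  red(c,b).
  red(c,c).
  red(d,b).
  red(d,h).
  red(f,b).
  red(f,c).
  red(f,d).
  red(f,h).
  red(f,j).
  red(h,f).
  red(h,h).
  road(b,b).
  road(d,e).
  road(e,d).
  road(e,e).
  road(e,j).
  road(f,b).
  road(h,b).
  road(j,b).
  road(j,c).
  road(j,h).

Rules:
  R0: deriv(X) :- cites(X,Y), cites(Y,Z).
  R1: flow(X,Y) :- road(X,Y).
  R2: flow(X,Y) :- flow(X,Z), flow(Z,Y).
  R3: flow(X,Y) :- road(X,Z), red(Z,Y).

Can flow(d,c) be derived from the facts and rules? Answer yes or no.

yes

round 1: derive flow(b,b) via R1 from road(b,b)
round 1: derive flow(d,e) via R1 from road(d,e)
round 1: derive flow(e,d) via R1 from road(e,d)
round 1: derive flow(e,e) via R1 from road(e,e)
round 1: derive flow(e,j) via R1 from road(e,j)
round 1: derive flow(f,b) via R1 from road(f,b)
round 1: derive flow(h,b) via R1 from road(h,b)
round 1: derive flow(j,b) via R1 from road(j,b)
round 1: derive flow(j,c) via R1 from road(j,c)
round 1: derive flow(j,h) via R1 from road(j,h)
round 1: derive flow(b,d) via R3 from road(b,b), red(b,d)
round 1: derive flow(b,e) via R3 from road(b,b), red(b,e)
round 1: derive flow(e,b) via R3 from road(e,d), red(d,b)
round 1: derive flow(e,h) via R3 from road(e,d), red(d,h)
round 1: derive flow(f,d) via R3 from road(f,b), red(b,d)
round 1: derive flow(f,e) via R3 from road(f,b), red(b,e)
round 1: derive flow(h,d) via R3 from road(h,b), red(b,d)
round 1: derive flow(h,e) via R3 from road(h,b), red(b,e)
round 1: derive flow(j,d) via R3 from road(j,b), red(b,d)
round 1: derive flow(j,e) via R3 from road(j,b), red(b,e)
round 1: derive flow(j,f) via R3 from road(j,h), red(h,f)
round 2: derive flow(b,h) via R2 from flow(b,e), flow(e,h)
round 2: derive flow(b,j) via R2 from flow(b,e), flow(e,j)
round 2: derive flow(d,b) via R2 from flow(d,e), flow(e,b)
round 2: derive flow(d,d) via R2 from flow(d,e), flow(e,d)
round 2: derive flow(d,h) via R2 from flow(d,e), flow(e,h)
round 2: derive flow(d,j) via R2 from flow(d,e), flow(e,j)
round 2: derive flow(e,c) via R2 from flow(e,j), flow(j,c)
round 2: derive flow(e,f) via R2 from flow(e,j), flow(j,f)
round 2: derive flow(f,h) via R2 from flow(f,e), flow(e,h)
round 2: derive flow(f,j) via R2 from flow(f,e), flow(e,j)
round 2: derive flow(h,h) via R2 from flow(h,e), flow(e,h)
round 2: derive flow(h,j) via R2 from flow(h,e), flow(e,j)
round 2: derive flow(j,j) via R2 from flow(j,e), flow(e,j)
round 3: derive flow(b,c) via R2 from flow(b,e), flow(e,c)
round 3: derive flow(b,f) via R2 from flow(b,e), flow(e,f)
round 3: derive flow(d,c) via R2 from flow(d,e), flow(e,c)
round 3: derive flow(d,f) via R2 from flow(d,e), flow(e,f)
round 3: derive flow(f,c) via R2 from flow(f,e), flow(e,c)
round 3: derive flow(f,f) via R2 from flow(f,e), flow(e,f)
round 3: derive flow(h,c) via R2 from flow(h,e), flow(e,c)
round 3: derive flow(h,f) via R2 from flow(h,e), flow(e,f)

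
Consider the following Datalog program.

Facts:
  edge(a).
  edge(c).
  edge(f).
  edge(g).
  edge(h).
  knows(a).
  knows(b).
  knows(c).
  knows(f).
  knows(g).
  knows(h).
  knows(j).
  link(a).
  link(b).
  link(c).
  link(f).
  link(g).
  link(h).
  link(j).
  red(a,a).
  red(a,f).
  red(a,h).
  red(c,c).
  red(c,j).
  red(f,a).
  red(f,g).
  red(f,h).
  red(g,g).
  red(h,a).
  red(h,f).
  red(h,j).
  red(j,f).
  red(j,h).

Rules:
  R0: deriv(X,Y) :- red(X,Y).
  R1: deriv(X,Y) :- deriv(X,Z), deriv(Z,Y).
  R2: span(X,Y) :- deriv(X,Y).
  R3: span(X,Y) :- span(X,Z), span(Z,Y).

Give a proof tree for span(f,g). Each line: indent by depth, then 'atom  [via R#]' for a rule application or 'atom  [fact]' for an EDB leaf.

round 1: derive deriv(a,a) via R0 from red(a,a)
round 1: derive deriv(a,f) via R0 from red(a,f)
round 1: derive deriv(a,h) via R0 from red(a,h)
round 1: derive deriv(c,c) via R0 from red(c,c)
round 1: derive deriv(c,j) via R0 from red(c,j)
round 1: derive deriv(f,a) via R0 from red(f,a)
round 1: derive deriv(f,g) via R0 from red(f,g)
round 1: derive deriv(f,h) via R0 from red(f,h)
round 1: derive deriv(g,g) via R0 from red(g,g)
round 1: derive deriv(h,a) via R0 from red(h,a)
round 1: derive deriv(h,f) via R0 from red(h,f)
round 1: derive deriv(h,j) via R0 from red(h,j)
round 1: derive deriv(j,f) via R0 from red(j,f)
round 1: derive deriv(j,h) via R0 from red(j,h)
round 2: derive deriv(a,g) via R1 from deriv(a,f), deriv(f,g)
round 2: derive deriv(a,j) via R1 from deriv(a,h), deriv(h,j)
round 2: derive deriv(c,f) via R1 from deriv(c,j), deriv(j,f)
round 2: derive deriv(c,h) via R1 from deriv(c,j), deriv(j,h)
round 2: derive deriv(f,f) via R1 from deriv(f,a), deriv(a,f)
round 2: derive deriv(f,j) via R1 from deriv(f,h), deriv(h,j)
round 2: derive deriv(h,g) via R1 from deriv(h,f), deriv(f,g)
round 2: derive deriv(h,h) via R1 from deriv(h,a), deriv(a,h)
round 2: derive deriv(j,a) via R1 from deriv(j,f), deriv(f,a)
round 2: derive deriv(j,g) via R1 from deriv(j,f), deriv(f,g)
round 2: derive deriv(j,j) via R1 from deriv(j,h), deriv(h,j)
round 2: derive span(a,a) via R2 from deriv(a,a)
round 2: derive span(a,f) via R2 from deriv(a,f)
round 2: derive span(a,h) via R2 from deriv(a,h)
round 2: derive span(c,c) via R2 from deriv(c,c)
round 2: derive span(c,j) via R2 from deriv(c,j)
round 2: derive span(f,a) via R2 from deriv(f,a)
round 2: derive span(f,g) via R2 from deriv(f,g)
round 2: derive span(f,h) via R2 from deriv(f,h)
round 2: derive span(g,g) via R2 from deriv(g,g)
round 2: derive span(h,a) via R2 from deriv(h,a)
round 2: derive span(h,f) via R2 from deriv(h,f)
round 2: derive span(h,j) via R2 from deriv(h,j)
round 2: derive span(j,f) via R2 from deriv(j,f)
round 2: derive span(j,h) via R2 from deriv(j,h)
round 3: derive deriv(c,a) via R1 from deriv(c,f), deriv(f,a)
round 3: derive deriv(c,g) via R1 from deriv(c,f), deriv(f,g)
round 3: derive span(a,g) via R2 from deriv(a,g)
round 3: derive span(a,j) via R2 from deriv(a,j)
round 3: derive span(c,f) via R2 from deriv(c,f)
round 3: derive span(c,h) via R2 from deriv(c,h)
round 3: derive span(f,f) via R2 from deriv(f,f)
round 3: derive span(f,j) via R2 from deriv(f,j)
round 3: derive span(h,g) via R2 from deriv(h,g)
round 3: derive span(h,h) via R2 from deriv(h,h)
round 3: derive span(j,a) via R2 from deriv(j,a)
round 3: derive span(j,g) via R2 from deriv(j,g)
round 3: derive span(j,j) via R2 from deriv(j,j)
round 4: derive span(c,a) via R2 from deriv(c,a)
round 4: derive span(c,g) via R2 from deriv(c,g)

span(f,g)  [via R2]
  deriv(f,g)  [via R0]
    red(f,g)  [fact]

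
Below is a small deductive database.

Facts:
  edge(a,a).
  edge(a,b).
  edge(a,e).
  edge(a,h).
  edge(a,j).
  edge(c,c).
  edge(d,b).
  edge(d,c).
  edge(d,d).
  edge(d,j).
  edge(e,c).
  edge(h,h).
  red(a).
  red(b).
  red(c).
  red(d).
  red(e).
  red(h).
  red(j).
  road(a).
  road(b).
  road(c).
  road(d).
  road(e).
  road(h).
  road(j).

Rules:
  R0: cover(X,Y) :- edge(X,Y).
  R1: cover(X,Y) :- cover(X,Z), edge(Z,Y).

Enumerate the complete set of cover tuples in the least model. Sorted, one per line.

cover(a,a)
cover(a,b)
cover(a,c)
cover(a,e)
cover(a,h)
cover(a,j)
cover(c,c)
cover(d,b)
cover(d,c)
cover(d,d)
cover(d,j)
cover(e,c)
cover(h,h)

round 1: derive cover(a,a) via R0 from edge(a,a)
round 1: derive cover(a,b) via R0 from edge(a,b)
round 1: derive cover(a,e) via R0 from edge(a,e)
round 1: derive cover(a,h) via R0 from edge(a,h)
round 1: derive cover(a,j) via R0 from edge(a,j)
round 1: derive cover(c,c) via R0 from edge(c,c)
round 1: derive cover(d,b) via R0 from edge(d,b)
round 1: derive cover(d,c) via R0 from edge(d,c)
round 1: derive cover(d,d) via R0 from edge(d,d)
round 1: derive cover(d,j) via R0 from edge(d,j)
round 1: derive cover(e,c) via R0 from edge(e,c)
round 1: derive cover(h,h) via R0 from edge(h,h)
round 2: derive cover(a,c) via R1 from cover(a,e), edge(e,c)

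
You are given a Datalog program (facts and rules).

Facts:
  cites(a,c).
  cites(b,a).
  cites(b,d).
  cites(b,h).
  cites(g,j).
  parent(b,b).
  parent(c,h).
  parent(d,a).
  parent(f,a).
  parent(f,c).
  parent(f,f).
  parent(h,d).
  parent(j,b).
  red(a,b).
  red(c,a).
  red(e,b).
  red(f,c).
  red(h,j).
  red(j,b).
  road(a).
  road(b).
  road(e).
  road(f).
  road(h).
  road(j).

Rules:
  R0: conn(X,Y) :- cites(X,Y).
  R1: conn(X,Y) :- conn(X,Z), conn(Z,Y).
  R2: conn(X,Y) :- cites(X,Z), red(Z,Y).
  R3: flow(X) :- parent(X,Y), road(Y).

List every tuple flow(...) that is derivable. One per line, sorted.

round 1: derive flow(b) via R3 from parent(b,b), road(b)
round 1: derive flow(c) via R3 from parent(c,h), road(h)
round 1: derive flow(d) via R3 from parent(d,a), road(a)
round 1: derive flow(f) via R3 from parent(f,a), road(a)
round 1: derive flow(j) via R3 from parent(j,b), road(b)

flow(b)
flow(c)
flow(d)
flow(f)
flow(j)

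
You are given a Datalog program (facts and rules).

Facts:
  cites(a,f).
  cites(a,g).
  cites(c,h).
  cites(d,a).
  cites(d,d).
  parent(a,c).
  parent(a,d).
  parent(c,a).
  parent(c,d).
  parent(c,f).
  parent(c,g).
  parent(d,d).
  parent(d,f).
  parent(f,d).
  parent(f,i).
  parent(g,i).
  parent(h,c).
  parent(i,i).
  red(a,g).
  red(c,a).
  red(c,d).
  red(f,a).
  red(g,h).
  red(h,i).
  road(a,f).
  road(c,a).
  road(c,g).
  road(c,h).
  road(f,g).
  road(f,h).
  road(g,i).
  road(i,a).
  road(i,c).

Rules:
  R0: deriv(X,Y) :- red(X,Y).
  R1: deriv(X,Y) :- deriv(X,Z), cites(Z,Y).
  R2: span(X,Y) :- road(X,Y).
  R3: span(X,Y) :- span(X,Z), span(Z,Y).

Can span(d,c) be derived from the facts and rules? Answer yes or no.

no

round 1: derive span(a,f) via R2 from road(a,f)
round 1: derive span(c,a) via R2 from road(c,a)
round 1: derive span(c,g) via R2 from road(c,g)
round 1: derive span(c,h) via R2 from road(c,h)
round 1: derive span(f,g) via R2 from road(f,g)
round 1: derive span(f,h) via R2 from road(f,h)
round 1: derive span(g,i) via R2 from road(g,i)
round 1: derive span(i,a) via R2 from road(i,a)
round 1: derive span(i,c) via R2 from road(i,c)
round 2: derive span(a,g) via R3 from span(a,f), span(f,g)
round 2: derive span(a,h) via R3 from span(a,f), span(f,h)
round 2: derive span(c,f) via R3 from span(c,a), span(a,f)
round 2: derive span(c,i) via R3 from span(c,g), span(g,i)
round 2: derive span(f,i) via R3 from span(f,g), span(g,i)
round 2: derive span(g,a) via R3 from span(g,i), span(i,a)
round 2: derive span(g,c) via R3 from span(g,i), span(i,c)
round 2: derive span(i,f) via R3 from span(i,a), span(a,f)
round 2: derive span(i,g) via R3 from span(i,c), span(c,g)
round 2: derive span(i,h) via R3 from span(i,c), span(c,h)
round 3: derive span(a,a) via R3 from span(a,g), span(g,a)
round 3: derive span(a,c) via R3 from span(a,g), span(g,c)
round 3: derive span(a,i) via R3 from span(a,f), span(f,i)
round 3: derive span(c,c) via R3 from span(c,g), span(g,c)
round 3: derive span(f,a) via R3 from span(f,g), span(g,a)
round 3: derive span(f,c) via R3 from span(f,g), span(g,c)
round 3: derive span(f,f) via R3 from span(f,i), span(i,f)
round 3: derive span(g,f) via R3 from span(g,a), span(a,f)
round 3: derive span(g,g) via R3 from span(g,a), span(a,g)
round 3: derive span(g,h) via R3 from span(g,a), span(a,h)
round 3: derive span(i,i) via R3 from span(i,c), span(c,i)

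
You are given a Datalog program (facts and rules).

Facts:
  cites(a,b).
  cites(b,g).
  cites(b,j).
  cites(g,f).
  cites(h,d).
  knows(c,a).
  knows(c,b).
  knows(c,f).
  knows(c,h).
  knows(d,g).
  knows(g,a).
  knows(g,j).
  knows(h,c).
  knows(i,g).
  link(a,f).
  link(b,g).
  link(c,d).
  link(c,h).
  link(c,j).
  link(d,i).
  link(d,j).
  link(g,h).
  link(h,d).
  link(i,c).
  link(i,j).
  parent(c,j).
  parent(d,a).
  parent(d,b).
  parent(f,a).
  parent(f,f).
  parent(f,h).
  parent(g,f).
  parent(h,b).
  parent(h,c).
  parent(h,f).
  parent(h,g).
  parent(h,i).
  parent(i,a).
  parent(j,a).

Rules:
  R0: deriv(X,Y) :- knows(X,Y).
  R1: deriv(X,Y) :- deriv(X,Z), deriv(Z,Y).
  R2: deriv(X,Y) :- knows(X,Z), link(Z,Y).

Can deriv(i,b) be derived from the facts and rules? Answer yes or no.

round 1: derive deriv(c,a) via R0 from knows(c,a)
round 1: derive deriv(c,b) via R0 from knows(c,b)
round 1: derive deriv(c,f) via R0 from knows(c,f)
round 1: derive deriv(c,h) via R0 from knows(c,h)
round 1: derive deriv(d,g) via R0 from knows(d,g)
round 1: derive deriv(g,a) via R0 from knows(g,a)
round 1: derive deriv(g,j) via R0 from knows(g,j)
round 1: derive deriv(h,c) via R0 from knows(h,c)
round 1: derive deriv(i,g) via R0 from knows(i,g)
round 1: derive deriv(c,d) via R2 from knows(c,h), link(h,d)
round 1: derive deriv(c,g) via R2 from knows(c,b), link(b,g)
round 1: derive deriv(d,h) via R2 from knows(d,g), link(g,h)
round 1: derive deriv(g,f) via R2 from knows(g,a), link(a,f)
round 1: derive deriv(h,d) via R2 from knows(h,c), link(c,d)
round 1: derive deriv(h,h) via R2 from knows(h,c), link(c,h)
round 1: derive deriv(h,j) via R2 from knows(h,c), link(c,j)
round 1: derive deriv(i,h) via R2 from knows(i,g), link(g,h)
round 2: derive deriv(c,c) via R1 from deriv(c,h), deriv(h,c)
round 2: derive deriv(c,j) via R1 from deriv(c,g), deriv(g,j)
round 2: derive deriv(d,a) via R1 from deriv(d,g), deriv(g,a)
round 2: derive deriv(d,c) via R1 from deriv(d,h), deriv(h,c)
round 2: derive deriv(d,d) via R1 from deriv(d,h), deriv(h,d)
round 2: derive deriv(d,f) via R1 from deriv(d,g), deriv(g,f)
round 2: derive deriv(d,j) via R1 from deriv(d,g), deriv(g,j)
round 2: derive deriv(h,a) via R1 from deriv(h,c), deriv(c,a)
round 2: derive deriv(h,b) via R1 from deriv(h,c), deriv(c,b)
round 2: derive deriv(h,f) via R1 from deriv(h,c), deriv(c,f)
round 2: derive deriv(h,g) via R1 from deriv(h,c), deriv(c,g)
round 2: derive deriv(i,a) via R1 from deriv(i,g), deriv(g,a)
round 2: derive deriv(i,c) via R1 from deriv(i,h), deriv(h,c)
round 2: derive deriv(i,d) via R1 from deriv(i,h), deriv(h,d)
round 2: derive deriv(i,f) via R1 from deriv(i,g), deriv(g,f)
round 2: derive deriv(i,j) via R1 from deriv(i,g), deriv(g,j)
round 3: derive deriv(d,b) via R1 from deriv(d,c), deriv(c,b)
round 3: derive deriv(i,b) via R1 from deriv(i,c), deriv(c,b)

yes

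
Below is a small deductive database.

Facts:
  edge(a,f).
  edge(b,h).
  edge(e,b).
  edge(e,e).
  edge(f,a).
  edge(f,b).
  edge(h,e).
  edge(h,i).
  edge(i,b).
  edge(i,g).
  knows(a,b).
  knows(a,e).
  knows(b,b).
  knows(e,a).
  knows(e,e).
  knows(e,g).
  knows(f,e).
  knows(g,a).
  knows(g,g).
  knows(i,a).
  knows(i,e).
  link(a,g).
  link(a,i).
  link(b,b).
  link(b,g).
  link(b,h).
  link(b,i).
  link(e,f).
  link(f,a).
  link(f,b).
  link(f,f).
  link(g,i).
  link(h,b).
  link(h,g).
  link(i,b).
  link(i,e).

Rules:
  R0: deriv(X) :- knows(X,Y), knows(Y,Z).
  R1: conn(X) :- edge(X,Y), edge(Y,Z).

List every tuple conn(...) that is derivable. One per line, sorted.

conn(a)
conn(b)
conn(e)
conn(f)
conn(h)
conn(i)

round 1: derive conn(a) via R1 from edge(a,f), edge(f,a)
round 1: derive conn(b) via R1 from edge(b,h), edge(h,e)
round 1: derive conn(e) via R1 from edge(e,b), edge(b,h)
round 1: derive conn(f) via R1 from edge(f,a), edge(a,f)
round 1: derive conn(h) via R1 from edge(h,e), edge(e,b)
round 1: derive conn(i) via R1 from edge(i,b), edge(b,h)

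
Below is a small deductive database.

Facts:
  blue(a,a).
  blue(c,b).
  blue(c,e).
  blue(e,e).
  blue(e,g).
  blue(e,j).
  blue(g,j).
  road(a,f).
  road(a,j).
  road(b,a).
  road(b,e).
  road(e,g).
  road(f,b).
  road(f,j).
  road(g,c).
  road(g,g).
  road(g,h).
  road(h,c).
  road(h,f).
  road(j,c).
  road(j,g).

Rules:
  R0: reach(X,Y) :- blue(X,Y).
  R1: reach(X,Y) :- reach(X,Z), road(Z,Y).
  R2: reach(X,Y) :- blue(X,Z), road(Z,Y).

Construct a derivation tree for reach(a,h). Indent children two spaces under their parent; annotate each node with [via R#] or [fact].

round 1: derive reach(a,a) via R0 from blue(a,a)
round 1: derive reach(c,b) via R0 from blue(c,b)
round 1: derive reach(c,e) via R0 from blue(c,e)
round 1: derive reach(e,e) via R0 from blue(e,e)
round 1: derive reach(e,g) via R0 from blue(e,g)
round 1: derive reach(e,j) via R0 from blue(e,j)
round 1: derive reach(g,j) via R0 from blue(g,j)
round 1: derive reach(a,f) via R2 from blue(a,a), road(a,f)
round 1: derive reach(a,j) via R2 from blue(a,a), road(a,j)
round 1: derive reach(c,a) via R2 from blue(c,b), road(b,a)
round 1: derive reach(c,g) via R2 from blue(c,e), road(e,g)
round 1: derive reach(e,c) via R2 from blue(e,g), road(g,c)
round 1: derive reach(e,h) via R2 from blue(e,g), road(g,h)
round 1: derive reach(g,c) via R2 from blue(g,j), road(j,c)
round 1: derive reach(g,g) via R2 from blue(g,j), road(j,g)
round 2: derive reach(a,b) via R1 from reach(a,f), road(f,b)
round 2: derive reach(a,c) via R1 from reach(a,j), road(j,c)
round 2: derive reach(a,g) via R1 from reach(a,j), road(j,g)
round 2: derive reach(c,c) via R1 from reach(c,g), road(g,c)
round 2: derive reach(c,f) via R1 from reach(c,a), road(a,f)
round 2: derive reach(c,h) via R1 from reach(c,g), road(g,h)
round 2: derive reach(c,j) via R1 from reach(c,a), road(a,j)
round 2: derive reach(e,f) via R1 from reach(e,h), road(h,f)
round 2: derive reach(g,h) via R1 from reach(g,g), road(g,h)
round 3: derive reach(a,e) via R1 from reach(a,b), road(b,e)
round 3: derive reach(a,h) via R1 from reach(a,g), road(g,h)
round 3: derive reach(e,b) via R1 from reach(e,f), road(f,b)
round 3: derive reach(g,f) via R1 from reach(g,h), road(h,f)
round 4: derive reach(e,a) via R1 from reach(e,b), road(b,a)
round 4: derive reach(g,b) via R1 from reach(g,f), road(f,b)
round 5: derive reach(g,a) via R1 from reach(g,b), road(b,a)
round 5: derive reach(g,e) via R1 from reach(g,b), road(b,e)

reach(a,h)  [via R1]
  reach(a,g)  [via R1]
    reach(a,j)  [via R2]
      blue(a,a)  [fact]
      road(a,j)  [fact]
    road(j,g)  [fact]
  road(g,h)  [fact]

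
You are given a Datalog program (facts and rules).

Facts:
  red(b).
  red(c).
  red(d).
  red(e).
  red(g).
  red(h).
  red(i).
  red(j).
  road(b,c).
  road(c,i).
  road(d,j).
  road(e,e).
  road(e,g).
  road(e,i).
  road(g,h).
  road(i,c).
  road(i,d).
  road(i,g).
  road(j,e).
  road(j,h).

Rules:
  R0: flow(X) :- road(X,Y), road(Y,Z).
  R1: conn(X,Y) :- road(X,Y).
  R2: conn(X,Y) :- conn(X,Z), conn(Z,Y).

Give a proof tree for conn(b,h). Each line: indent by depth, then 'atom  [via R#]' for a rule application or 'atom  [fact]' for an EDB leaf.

conn(b,h)  [via R2]
  conn(b,i)  [via R2]
    conn(b,c)  [via R1]
      road(b,c)  [fact]
    conn(c,i)  [via R1]
      road(c,i)  [fact]
  conn(i,h)  [via R2]
    conn(i,g)  [via R1]
      road(i,g)  [fact]
    conn(g,h)  [via R1]
      road(g,h)  [fact]

round 1: derive conn(b,c) via R1 from road(b,c)
round 1: derive conn(c,i) via R1 from road(c,i)
round 1: derive conn(d,j) via R1 from road(d,j)
round 1: derive conn(e,e) via R1 from road(e,e)
round 1: derive conn(e,g) via R1 from road(e,g)
round 1: derive conn(e,i) via R1 from road(e,i)
round 1: derive conn(g,h) via R1 from road(g,h)
round 1: derive conn(i,c) via R1 from road(i,c)
round 1: derive conn(i,d) via R1 from road(i,d)
round 1: derive conn(i,g) via R1 from road(i,g)
round 1: derive conn(j,e) via R1 from road(j,e)
round 1: derive conn(j,h) via R1 from road(j,h)
round 2: derive conn(b,i) via R2 from conn(b,c), conn(c,i)
round 2: derive conn(c,c) via R2 from conn(c,i), conn(i,c)
round 2: derive conn(c,d) via R2 from conn(c,i), conn(i,d)
round 2: derive conn(c,g) via R2 from conn(c,i), conn(i,g)
round 2: derive conn(d,e) via R2 from conn(d,j), conn(j,e)
round 2: derive conn(d,h) via R2 from conn(d,j), conn(j,h)
round 2: derive conn(e,c) via R2 from conn(e,i), conn(i,c)
round 2: derive conn(e,d) via R2 from conn(e,i), conn(i,d)
round 2: derive conn(e,h) via R2 from conn(e,g), conn(g,h)
round 2: derive conn(i,h) via R2 from conn(i,g), conn(g,h)
round 2: derive conn(i,i) via R2 from conn(i,c), conn(c,i)
round 2: derive conn(i,j) via R2 from conn(i,d), conn(d,j)
round 2: derive conn(j,g) via R2 from conn(j,e), conn(e,g)
round 2: derive conn(j,i) via R2 from conn(j,e), conn(e,i)
round 3: derive conn(b,d) via R2 from conn(b,c), conn(c,d)
round 3: derive conn(b,g) via R2 from conn(b,c), conn(c,g)
round 3: derive conn(b,h) via R2 from conn(b,i), conn(i,h)
round 3: derive conn(b,j) via R2 from conn(b,i), conn(i,j)
round 3: derive conn(c,e) via R2 from conn(c,d), conn(d,e)
round 3: derive conn(c,h) via R2 from conn(c,d), conn(d,h)
round 3: derive conn(c,j) via R2 from conn(c,d), conn(d,j)
round 3: derive conn(d,c) via R2 from conn(d,e), conn(e,c)
round 3: derive conn(d,d) via R2 from conn(d,e), conn(e,d)
round 3: derive conn(d,g) via R2 from conn(d,e), conn(e,g)
round 3: derive conn(d,i) via R2 from conn(d,e), conn(e,i)
round 3: derive conn(e,j) via R2 from conn(e,d), conn(d,j)
round 3: derive conn(i,e) via R2 from conn(i,d), conn(d,e)
round 3: derive conn(j,c) via R2 from conn(j,e), conn(e,c)
round 3: derive conn(j,d) via R2 from conn(j,e), conn(e,d)
round 3: derive conn(j,j) via R2 from conn(j,i), conn(i,j)
round 4: derive conn(b,e) via R2 from conn(b,c), conn(c,e)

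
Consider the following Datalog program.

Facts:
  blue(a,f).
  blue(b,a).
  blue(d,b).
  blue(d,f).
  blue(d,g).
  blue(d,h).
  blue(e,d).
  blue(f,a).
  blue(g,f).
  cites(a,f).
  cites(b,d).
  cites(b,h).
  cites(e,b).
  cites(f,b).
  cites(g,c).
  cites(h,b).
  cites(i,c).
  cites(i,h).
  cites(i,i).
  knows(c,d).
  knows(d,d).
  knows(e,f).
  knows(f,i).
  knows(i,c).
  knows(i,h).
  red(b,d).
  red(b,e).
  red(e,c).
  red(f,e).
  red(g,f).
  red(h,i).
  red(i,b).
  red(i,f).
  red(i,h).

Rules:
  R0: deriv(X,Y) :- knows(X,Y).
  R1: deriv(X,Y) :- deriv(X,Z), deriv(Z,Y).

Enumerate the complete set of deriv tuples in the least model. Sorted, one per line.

deriv(c,d)
deriv(d,d)
deriv(e,c)
deriv(e,d)
deriv(e,f)
deriv(e,h)
deriv(e,i)
deriv(f,c)
deriv(f,d)
deriv(f,h)
deriv(f,i)
deriv(i,c)
deriv(i,d)
deriv(i,h)

round 1: derive deriv(c,d) via R0 from knows(c,d)
round 1: derive deriv(d,d) via R0 from knows(d,d)
round 1: derive deriv(e,f) via R0 from knows(e,f)
round 1: derive deriv(f,i) via R0 from knows(f,i)
round 1: derive deriv(i,c) via R0 from knows(i,c)
round 1: derive deriv(i,h) via R0 from knows(i,h)
round 2: derive deriv(e,i) via R1 from deriv(e,f), deriv(f,i)
round 2: derive deriv(f,c) via R1 from deriv(f,i), deriv(i,c)
round 2: derive deriv(f,h) via R1 from deriv(f,i), deriv(i,h)
round 2: derive deriv(i,d) via R1 from deriv(i,c), deriv(c,d)
round 3: derive deriv(e,c) via R1 from deriv(e,f), deriv(f,c)
round 3: derive deriv(e,d) via R1 from deriv(e,i), deriv(i,d)
round 3: derive deriv(e,h) via R1 from deriv(e,f), deriv(f,h)
round 3: derive deriv(f,d) via R1 from deriv(f,c), deriv(c,d)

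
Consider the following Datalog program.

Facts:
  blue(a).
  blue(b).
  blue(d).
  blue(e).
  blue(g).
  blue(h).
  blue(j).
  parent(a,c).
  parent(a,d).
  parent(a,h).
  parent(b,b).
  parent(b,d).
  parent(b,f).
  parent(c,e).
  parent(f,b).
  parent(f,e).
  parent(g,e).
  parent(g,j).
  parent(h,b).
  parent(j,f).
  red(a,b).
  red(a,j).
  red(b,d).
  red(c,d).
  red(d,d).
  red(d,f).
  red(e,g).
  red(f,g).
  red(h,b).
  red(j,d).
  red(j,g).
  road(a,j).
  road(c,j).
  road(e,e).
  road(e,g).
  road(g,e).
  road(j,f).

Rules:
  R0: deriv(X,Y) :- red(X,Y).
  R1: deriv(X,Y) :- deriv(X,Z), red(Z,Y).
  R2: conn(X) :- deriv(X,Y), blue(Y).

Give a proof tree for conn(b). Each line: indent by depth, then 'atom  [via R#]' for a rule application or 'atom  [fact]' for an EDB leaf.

round 1: derive deriv(a,b) via R0 from red(a,b)
round 1: derive deriv(a,j) via R0 from red(a,j)
round 1: derive deriv(b,d) via R0 from red(b,d)
round 1: derive deriv(c,d) via R0 from red(c,d)
round 1: derive deriv(d,d) via R0 from red(d,d)
round 1: derive deriv(d,f) via R0 from red(d,f)
round 1: derive deriv(e,g) via R0 from red(e,g)
round 1: derive deriv(f,g) via R0 from red(f,g)
round 1: derive deriv(h,b) via R0 from red(h,b)
round 1: derive deriv(j,d) via R0 from red(j,d)
round 1: derive deriv(j,g) via R0 from red(j,g)
round 2: derive deriv(a,d) via R1 from deriv(a,b), red(b,d)
round 2: derive deriv(a,g) via R1 from deriv(a,j), red(j,g)
round 2: derive deriv(b,f) via R1 from deriv(b,d), red(d,f)
round 2: derive deriv(c,f) via R1 from deriv(c,d), red(d,f)
round 2: derive deriv(d,g) via R1 from deriv(d,f), red(f,g)
round 2: derive deriv(h,d) via R1 from deriv(h,b), red(b,d)
round 2: derive deriv(j,f) via R1 from deriv(j,d), red(d,f)
round 2: derive conn(a) via R2 from deriv(a,b), blue(b)
round 2: derive conn(b) via R2 from deriv(b,d), blue(d)
round 2: derive conn(c) via R2 from deriv(c,d), blue(d)
round 2: derive conn(d) via R2 from deriv(d,d), blue(d)
round 2: derive conn(e) via R2 from deriv(e,g), blue(g)
round 2: derive conn(f) via R2 from deriv(f,g), blue(g)
round 2: derive conn(h) via R2 from deriv(h,b), blue(b)
round 2: derive conn(j) via R2 from deriv(j,d), blue(d)
round 3: derive deriv(a,f) via R1 from deriv(a,d), red(d,f)
round 3: derive deriv(b,g) via R1 from deriv(b,f), red(f,g)
round 3: derive deriv(c,g) via R1 from deriv(c,f), red(f,g)
round 3: derive deriv(h,f) via R1 from deriv(h,d), red(d,f)
round 4: derive deriv(h,g) via R1 from deriv(h,f), red(f,g)

conn(b)  [via R2]
  deriv(b,d)  [via R0]
    red(b,d)  [fact]
  blue(d)  [fact]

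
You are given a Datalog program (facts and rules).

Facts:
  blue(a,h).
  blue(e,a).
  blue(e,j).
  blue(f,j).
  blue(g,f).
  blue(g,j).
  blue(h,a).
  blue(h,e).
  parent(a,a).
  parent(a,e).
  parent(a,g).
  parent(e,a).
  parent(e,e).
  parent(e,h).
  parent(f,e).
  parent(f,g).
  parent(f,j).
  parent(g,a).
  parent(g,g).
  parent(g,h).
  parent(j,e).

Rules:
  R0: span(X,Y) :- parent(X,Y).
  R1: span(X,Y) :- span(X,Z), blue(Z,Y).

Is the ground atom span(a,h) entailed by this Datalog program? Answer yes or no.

yes

round 1: derive span(a,a) via R0 from parent(a,a)
round 1: derive span(a,e) via R0 from parent(a,e)
round 1: derive span(a,g) via R0 from parent(a,g)
round 1: derive span(e,a) via R0 from parent(e,a)
round 1: derive span(e,e) via R0 from parent(e,e)
round 1: derive span(e,h) via R0 from parent(e,h)
round 1: derive span(f,e) via R0 from parent(f,e)
round 1: derive span(f,g) via R0 from parent(f,g)
round 1: derive span(f,j) via R0 from parent(f,j)
round 1: derive span(g,a) via R0 from parent(g,a)
round 1: derive span(g,g) via R0 from parent(g,g)
round 1: derive span(g,h) via R0 from parent(g,h)
round 1: derive span(j,e) via R0 from parent(j,e)
round 2: derive span(a,f) via R1 from span(a,g), blue(g,f)
round 2: derive span(a,h) via R1 from span(a,a), blue(a,h)
round 2: derive span(a,j) via R1 from span(a,e), blue(e,j)
round 2: derive span(e,j) via R1 from span(e,e), blue(e,j)
round 2: derive span(f,a) via R1 from span(f,e), blue(e,a)
round 2: derive span(f,f) via R1 from span(f,g), blue(g,f)
round 2: derive span(g,e) via R1 from span(g,h), blue(h,e)
round 2: derive span(g,f) via R1 from span(g,g), blue(g,f)
round 2: derive span(g,j) via R1 from span(g,g), blue(g,j)
round 2: derive span(j,a) via R1 from span(j,e), blue(e,a)
round 2: derive span(j,j) via R1 from span(j,e), blue(e,j)
round 3: derive span(f,h) via R1 from span(f,a), blue(a,h)
round 3: derive span(j,h) via R1 from span(j,a), blue(a,h)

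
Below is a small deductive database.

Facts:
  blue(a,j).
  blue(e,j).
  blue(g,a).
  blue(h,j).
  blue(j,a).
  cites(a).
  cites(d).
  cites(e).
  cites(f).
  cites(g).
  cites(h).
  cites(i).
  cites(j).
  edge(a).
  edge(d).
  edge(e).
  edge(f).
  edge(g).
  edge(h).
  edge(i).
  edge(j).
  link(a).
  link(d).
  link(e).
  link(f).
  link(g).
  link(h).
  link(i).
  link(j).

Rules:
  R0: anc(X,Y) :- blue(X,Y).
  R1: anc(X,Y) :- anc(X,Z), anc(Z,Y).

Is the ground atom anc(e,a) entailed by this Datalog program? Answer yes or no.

round 1: derive anc(a,j) via R0 from blue(a,j)
round 1: derive anc(e,j) via R0 from blue(e,j)
round 1: derive anc(g,a) via R0 from blue(g,a)
round 1: derive anc(h,j) via R0 from blue(h,j)
round 1: derive anc(j,a) via R0 from blue(j,a)
round 2: derive anc(a,a) via R1 from anc(a,j), anc(j,a)
round 2: derive anc(e,a) via R1 from anc(e,j), anc(j,a)
round 2: derive anc(g,j) via R1 from anc(g,a), anc(a,j)
round 2: derive anc(h,a) via R1 from anc(h,j), anc(j,a)
round 2: derive anc(j,j) via R1 from anc(j,a), anc(a,j)

yes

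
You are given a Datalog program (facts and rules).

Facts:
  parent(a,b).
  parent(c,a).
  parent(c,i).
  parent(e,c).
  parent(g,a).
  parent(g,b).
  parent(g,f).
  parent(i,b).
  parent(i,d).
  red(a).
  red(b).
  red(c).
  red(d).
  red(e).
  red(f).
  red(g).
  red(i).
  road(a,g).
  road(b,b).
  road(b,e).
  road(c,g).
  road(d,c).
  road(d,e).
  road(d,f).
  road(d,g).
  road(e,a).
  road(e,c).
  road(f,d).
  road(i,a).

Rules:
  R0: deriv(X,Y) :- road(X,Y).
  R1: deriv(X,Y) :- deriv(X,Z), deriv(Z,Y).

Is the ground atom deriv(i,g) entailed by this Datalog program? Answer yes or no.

yes

round 1: derive deriv(a,g) via R0 from road(a,g)
round 1: derive deriv(b,b) via R0 from road(b,b)
round 1: derive deriv(b,e) via R0 from road(b,e)
round 1: derive deriv(c,g) via R0 from road(c,g)
round 1: derive deriv(d,c) via R0 from road(d,c)
round 1: derive deriv(d,e) via R0 from road(d,e)
round 1: derive deriv(d,f) via R0 from road(d,f)
round 1: derive deriv(d,g) via R0 from road(d,g)
round 1: derive deriv(e,a) via R0 from road(e,a)
round 1: derive deriv(e,c) via R0 from road(e,c)
round 1: derive deriv(f,d) via R0 from road(f,d)
round 1: derive deriv(i,a) via R0 from road(i,a)
round 2: derive deriv(b,a) via R1 from deriv(b,e), deriv(e,a)
round 2: derive deriv(b,c) via R1 from deriv(b,e), deriv(e,c)
round 2: derive deriv(d,a) via R1 from deriv(d,e), deriv(e,a)
round 2: derive deriv(d,d) via R1 from deriv(d,f), deriv(f,d)
round 2: derive deriv(e,g) via R1 from deriv(e,a), deriv(a,g)
round 2: derive deriv(f,c) via R1 from deriv(f,d), deriv(d,c)
round 2: derive deriv(f,e) via R1 from deriv(f,d), deriv(d,e)
round 2: derive deriv(f,f) via R1 from deriv(f,d), deriv(d,f)
round 2: derive deriv(f,g) via R1 from deriv(f,d), deriv(d,g)
round 2: derive deriv(i,g) via R1 from deriv(i,a), deriv(a,g)
round 3: derive deriv(b,g) via R1 from deriv(b,a), deriv(a,g)
round 3: derive deriv(f,a) via R1 from deriv(f,d), deriv(d,a)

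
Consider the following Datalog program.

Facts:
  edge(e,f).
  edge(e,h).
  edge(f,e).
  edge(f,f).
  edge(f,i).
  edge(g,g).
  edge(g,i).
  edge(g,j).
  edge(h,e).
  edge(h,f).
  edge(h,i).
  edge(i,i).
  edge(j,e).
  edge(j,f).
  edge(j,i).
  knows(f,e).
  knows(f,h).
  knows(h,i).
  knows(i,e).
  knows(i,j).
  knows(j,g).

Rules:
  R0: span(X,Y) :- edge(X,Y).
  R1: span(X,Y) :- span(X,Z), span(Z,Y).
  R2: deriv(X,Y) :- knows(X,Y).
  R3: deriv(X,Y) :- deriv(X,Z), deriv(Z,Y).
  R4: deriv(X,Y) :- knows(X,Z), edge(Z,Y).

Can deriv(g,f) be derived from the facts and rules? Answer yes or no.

round 1: derive deriv(f,e) via R2 from knows(f,e)
round 1: derive deriv(f,h) via R2 from knows(f,h)
round 1: derive deriv(h,i) via R2 from knows(h,i)
round 1: derive deriv(i,e) via R2 from knows(i,e)
round 1: derive deriv(i,j) via R2 from knows(i,j)
round 1: derive deriv(j,g) via R2 from knows(j,g)
round 1: derive deriv(f,f) via R4 from knows(f,e), edge(e,f)
round 1: derive deriv(f,i) via R4 from knows(f,h), edge(h,i)
round 1: derive deriv(i,f) via R4 from knows(i,e), edge(e,f)
round 1: derive deriv(i,h) via R4 from knows(i,e), edge(e,h)
round 1: derive deriv(i,i) via R4 from knows(i,j), edge(j,i)
round 1: derive deriv(j,i) via R4 from knows(j,g), edge(g,i)
round 1: derive deriv(j,j) via R4 from knows(j,g), edge(g,j)
round 2: derive deriv(f,j) via R3 from deriv(f,i), deriv(i,j)
round 2: derive deriv(h,e) via R3 from deriv(h,i), deriv(i,e)
round 2: derive deriv(h,f) via R3 from deriv(h,i), deriv(i,f)
round 2: derive deriv(h,h) via R3 from deriv(h,i), deriv(i,h)
round 2: derive deriv(h,j) via R3 from deriv(h,i), deriv(i,j)
round 2: derive deriv(i,g) via R3 from deriv(i,j), deriv(j,g)
round 2: derive deriv(j,e) via R3 from deriv(j,i), deriv(i,e)
round 2: derive deriv(j,f) via R3 from deriv(j,i), deriv(i,f)
round 2: derive deriv(j,h) via R3 from deriv(j,i), deriv(i,h)
round 3: derive deriv(f,g) via R3 from deriv(f,i), deriv(i,g)
round 3: derive deriv(h,g) via R3 from deriv(h,i), deriv(i,g)

no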